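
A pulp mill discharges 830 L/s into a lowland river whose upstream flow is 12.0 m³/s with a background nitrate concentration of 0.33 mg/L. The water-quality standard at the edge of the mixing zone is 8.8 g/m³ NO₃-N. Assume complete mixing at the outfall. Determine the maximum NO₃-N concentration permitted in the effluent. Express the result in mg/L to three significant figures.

830 L/s = 0.83 m³/s.
Mass balance: 8.8·12.83 = 0.83·Cₑ + 12·0.33.
Cₑ = (112.9 − 3.96) / 0.83 = 131.3 mg/L.

131 mg/L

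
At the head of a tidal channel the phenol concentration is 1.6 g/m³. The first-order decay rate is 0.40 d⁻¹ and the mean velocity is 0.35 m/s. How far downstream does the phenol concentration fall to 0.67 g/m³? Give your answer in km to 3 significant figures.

65.8 km

From C = C₀·e^(−kt), t = ln(C₀/C)/k = ln(1.6/0.67)/0.40 = 0.8705/0.40 = 2.176 d.
Distance = v·t = 0.35 m/s × 1.88e+05 s = 6.581e+04 m = 65.81 km.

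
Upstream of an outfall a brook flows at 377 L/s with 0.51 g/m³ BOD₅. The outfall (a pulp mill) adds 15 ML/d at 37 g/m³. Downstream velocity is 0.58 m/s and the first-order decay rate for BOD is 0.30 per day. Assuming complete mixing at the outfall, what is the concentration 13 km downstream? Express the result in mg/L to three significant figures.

11.1 mg/L

15 ML/d = 0.1736 m³/s.
377 L/s = 0.377 m³/s.
After complete mixing, C₀ = (0.1736·37 + 0.377·0.51) / 0.5506 = 12.02 mg/L.
Travel time t = 1.3e+04 m / 0.58 m/s = 2.241e+04 s = 0.2594 d.
C = 12.02·exp(−0.30·0.2594) = 12.02·0.9251 = 11.12 mg/L.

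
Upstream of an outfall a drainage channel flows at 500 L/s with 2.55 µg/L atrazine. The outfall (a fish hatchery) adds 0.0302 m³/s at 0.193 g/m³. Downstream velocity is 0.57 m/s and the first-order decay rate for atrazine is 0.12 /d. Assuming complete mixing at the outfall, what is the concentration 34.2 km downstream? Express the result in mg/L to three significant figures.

0.0123 mg/L

500 L/s = 0.5 m³/s.
2.55 µg/L = 0.00255 mg/L.
After complete mixing, C₀ = (0.0302·0.193 + 0.5·0.00255) / 0.5302 = 0.0134 mg/L.
Travel time t = 3.42e+04 m / 0.57 m/s = 6e+04 s = 0.6944 d.
C = 0.0134·exp(−0.12·0.6944) = 0.0134·0.92 = 0.01233 mg/L.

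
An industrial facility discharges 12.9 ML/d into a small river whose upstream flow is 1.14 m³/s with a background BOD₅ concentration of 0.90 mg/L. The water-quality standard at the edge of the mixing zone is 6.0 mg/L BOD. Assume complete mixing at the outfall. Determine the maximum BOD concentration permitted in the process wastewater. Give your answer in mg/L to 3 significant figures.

12.9 ML/d = 0.1493 m³/s.
Mass balance: 6·1.289 = 0.1493·Cₑ + 1.14·0.9.
Cₑ = (7.736 − 1.026) / 0.1493 = 44.94 mg/L.

44.9 mg/L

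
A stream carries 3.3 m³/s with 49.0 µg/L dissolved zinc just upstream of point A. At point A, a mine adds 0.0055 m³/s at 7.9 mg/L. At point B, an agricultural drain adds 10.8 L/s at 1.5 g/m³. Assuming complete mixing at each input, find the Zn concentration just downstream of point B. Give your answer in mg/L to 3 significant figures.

49.0 µg/L = 0.049 mg/L.
After input A: C = (3.3·0.049 + 0.0055·7.9) / 3.305 = 0.06206 mg/L.
10.8 L/s = 0.0108 m³/s.
After input B: C = (3.305·0.06206 + 0.0108·1.5) / 3.316 = 0.06675 mg/L.

0.0667 mg/L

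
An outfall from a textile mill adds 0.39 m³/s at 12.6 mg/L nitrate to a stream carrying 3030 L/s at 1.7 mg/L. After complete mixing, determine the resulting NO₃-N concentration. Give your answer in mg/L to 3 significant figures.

3030 L/s = 3.03 m³/s.
By mass balance at complete mixing, C = (0.39·12.6 + 3.03·1.7) / (0.39 + 3.03) = 10.07/3.42 = 2.943 mg/L.

2.94 mg/L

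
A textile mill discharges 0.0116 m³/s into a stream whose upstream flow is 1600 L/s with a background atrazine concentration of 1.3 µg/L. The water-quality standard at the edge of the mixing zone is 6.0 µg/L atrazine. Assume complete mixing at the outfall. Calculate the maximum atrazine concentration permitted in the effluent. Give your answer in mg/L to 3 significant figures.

0.654 mg/L

1600 L/s = 1.6 m³/s.
1.3 µg/L = 0.0013 mg/L.
6.0 µg/L = 0.006 mg/L.
Mass balance: 0.006·1.612 = 0.0116·Cₑ + 1.6·0.0013.
Cₑ = (0.00967 − 0.00208) / 0.0116 = 0.6543 mg/L.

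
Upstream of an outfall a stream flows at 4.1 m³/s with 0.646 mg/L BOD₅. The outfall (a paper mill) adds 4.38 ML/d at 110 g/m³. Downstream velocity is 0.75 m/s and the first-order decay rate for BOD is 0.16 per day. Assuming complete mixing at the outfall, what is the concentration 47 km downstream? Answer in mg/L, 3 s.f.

4.38 ML/d = 0.05069 m³/s.
After complete mixing, C₀ = (0.05069·110 + 4.1·0.646) / 4.151 = 1.982 mg/L.
Travel time t = 4.7e+04 m / 0.75 m/s = 6.267e+04 s = 0.7253 d.
C = 1.982·exp(−0.16·0.7253) = 1.982·0.8904 = 1.764 mg/L.

1.76 mg/L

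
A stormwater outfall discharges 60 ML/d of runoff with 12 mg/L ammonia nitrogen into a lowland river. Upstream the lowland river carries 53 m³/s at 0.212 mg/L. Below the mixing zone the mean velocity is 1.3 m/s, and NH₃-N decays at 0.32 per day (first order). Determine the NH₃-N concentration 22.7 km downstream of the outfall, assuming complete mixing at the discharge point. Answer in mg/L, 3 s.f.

0.342 mg/L

60 ML/d = 0.6944 m³/s.
After complete mixing, C₀ = (0.6944·12 + 53·0.212) / 53.69 = 0.3645 mg/L.
Travel time t = 2.27e+04 m / 1.3 m/s = 1.746e+04 s = 0.2021 d.
C = 0.3645·exp(−0.32·0.2021) = 0.3645·0.9374 = 0.3416 mg/L.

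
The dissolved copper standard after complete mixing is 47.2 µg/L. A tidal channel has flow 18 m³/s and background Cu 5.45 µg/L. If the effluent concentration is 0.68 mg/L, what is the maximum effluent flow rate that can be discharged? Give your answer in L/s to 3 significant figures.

5.45 µg/L = 0.00545 mg/L.
47.2 µg/L = 0.0472 mg/L.
Mass balance at complete mixing: C_std·(Q_w + Q_r) = Q_w·C_e + Q_r·C_b.
Rearranging, Q_w = Q_r·(C_std − C_b)/(C_e − C_std) = 18·(0.0472 − 0.00545) / (0.68 − 0.0472) = 1.188 m³/s.
= 1188 L/s.

1190 L/s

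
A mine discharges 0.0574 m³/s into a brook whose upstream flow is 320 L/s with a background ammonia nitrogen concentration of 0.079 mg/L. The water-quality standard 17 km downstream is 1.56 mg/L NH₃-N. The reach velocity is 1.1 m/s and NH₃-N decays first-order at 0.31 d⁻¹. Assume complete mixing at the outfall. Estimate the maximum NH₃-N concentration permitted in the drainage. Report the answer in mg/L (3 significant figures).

10.4 mg/L

320 L/s = 0.32 m³/s.
Travel time to the compliance point: t = 1.7e+04/1.1 = 1.545e+04 s = 0.1789 d; decay factor exp(−0.31·0.1789) = 0.9461.
So the concentration just after mixing may be at most 1.56/0.9461 = 1.649 mg/L.
Mass balance: 1.649·0.3774 = 0.0574·Cₑ + 0.32·0.079.
Cₑ = (0.6223 − 0.02528) / 0.0574 = 10.4 mg/L.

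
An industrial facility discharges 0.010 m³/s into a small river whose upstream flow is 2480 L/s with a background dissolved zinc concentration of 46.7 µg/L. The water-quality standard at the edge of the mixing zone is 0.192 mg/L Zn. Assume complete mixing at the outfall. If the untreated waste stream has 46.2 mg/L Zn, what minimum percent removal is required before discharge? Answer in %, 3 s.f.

2480 L/s = 2.48 m³/s.
46.7 µg/L = 0.0467 mg/L.
Mass balance: 0.192·2.49 = 0.01·Cₑ + 2.48·0.0467.
Cₑ = (0.4781 − 0.1158) / 0.01 = 36.23 mg/L.
Required removal = 1 − 36.23/46.2 = 21.59 %.

21.6 %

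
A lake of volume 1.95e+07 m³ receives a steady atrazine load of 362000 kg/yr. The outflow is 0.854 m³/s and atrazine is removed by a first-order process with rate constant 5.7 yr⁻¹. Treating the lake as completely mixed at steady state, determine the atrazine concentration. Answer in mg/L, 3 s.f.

Outflow Q = 0.854 m³/s × 3.156e+07 s/yr = 2.695e+07 m³/yr.
Steady-state CSTR mass balance: W = Q·C + k·V·C, so C = W/(Q + kV).
Q + kV = 2.695e+07 + 5.7·1.95e+07 = 1.381e+08 m³/yr.
C = 362000/1.381e+08 = 0.002621 kg/m³ = 2.621 mg/L.

2.62 mg/L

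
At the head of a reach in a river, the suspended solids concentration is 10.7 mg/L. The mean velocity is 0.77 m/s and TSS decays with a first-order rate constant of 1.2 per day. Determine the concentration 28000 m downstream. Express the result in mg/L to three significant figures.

Travel time t = 28000 m / 0.77 m/s = 2.8e+04/0.77 = 3.636e+04 s = 0.4209 d.
First-order decay: C = 10.7·exp(−1.2·0.4209) = 10.7·0.6035 = 6.457 mg/L.

6.46 mg/L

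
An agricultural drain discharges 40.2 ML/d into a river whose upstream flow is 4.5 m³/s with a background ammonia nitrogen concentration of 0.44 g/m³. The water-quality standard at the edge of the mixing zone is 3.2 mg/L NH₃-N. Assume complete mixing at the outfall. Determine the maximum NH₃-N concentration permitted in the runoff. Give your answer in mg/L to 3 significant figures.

40.2 ML/d = 0.4653 m³/s.
Mass balance: 3.2·4.965 = 0.4653·Cₑ + 4.5·0.44.
Cₑ = (15.89 − 1.98) / 0.4653 = 29.89 mg/L.

29.9 mg/L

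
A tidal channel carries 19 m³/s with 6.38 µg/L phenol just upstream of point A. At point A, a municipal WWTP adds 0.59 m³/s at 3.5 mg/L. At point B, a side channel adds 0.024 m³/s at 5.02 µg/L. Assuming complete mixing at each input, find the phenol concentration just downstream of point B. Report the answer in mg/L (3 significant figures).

6.38 µg/L = 0.00638 mg/L.
After input A: C = (19·0.00638 + 0.59·3.5) / 19.59 = 0.1116 mg/L.
5.02 µg/L = 0.00502 mg/L.
After input B: C = (19.59·0.1116 + 0.024·0.00502) / 19.61 = 0.1115 mg/L.

0.111 mg/L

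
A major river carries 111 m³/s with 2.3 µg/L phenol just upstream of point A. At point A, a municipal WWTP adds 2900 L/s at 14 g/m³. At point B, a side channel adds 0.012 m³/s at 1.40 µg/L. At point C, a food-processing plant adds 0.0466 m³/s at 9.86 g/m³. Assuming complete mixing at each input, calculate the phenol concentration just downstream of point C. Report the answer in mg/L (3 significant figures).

2.3 µg/L = 0.0023 mg/L.
2900 L/s = 2.9 m³/s.
After input A: C = (111·0.0023 + 2.9·14) / 113.9 = 0.3587 mg/L.
1.40 µg/L = 0.0014 mg/L.
After input B: C = (113.9·0.3587 + 0.012·0.0014) / 113.9 = 0.3587 mg/L.
After input C: C = (113.9·0.3587 + 0.0466·9.86) / 114 = 0.3625 mg/L.

0.363 mg/L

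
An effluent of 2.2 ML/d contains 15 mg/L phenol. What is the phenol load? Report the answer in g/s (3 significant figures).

0.382 g/s

2.2 ML/d = 0.02546 m³/s.
Mass flux = Q·C = 0.02546 m³/s × 15 g/m³ = 0.3819 g/s.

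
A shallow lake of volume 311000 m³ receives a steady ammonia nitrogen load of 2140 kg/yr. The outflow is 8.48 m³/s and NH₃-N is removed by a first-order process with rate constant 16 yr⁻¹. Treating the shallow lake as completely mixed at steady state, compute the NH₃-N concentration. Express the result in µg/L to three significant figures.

Outflow Q = 8.48 m³/s × 3.156e+07 s/yr = 2.676e+08 m³/yr.
Steady-state CSTR mass balance: W = Q·C + k·V·C, so C = W/(Q + kV).
Q + kV = 2.676e+08 + 16·311000 = 2.726e+08 m³/yr.
C = 2140/2.726e+08 = 7.851e-06 kg/m³ = 0.007851 mg/L = 7.851 µg/L.

7.85 µg/L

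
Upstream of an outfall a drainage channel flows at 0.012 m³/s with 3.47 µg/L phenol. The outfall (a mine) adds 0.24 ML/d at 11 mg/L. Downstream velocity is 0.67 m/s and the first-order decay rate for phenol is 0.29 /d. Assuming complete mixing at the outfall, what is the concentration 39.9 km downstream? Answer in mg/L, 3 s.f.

1.70 mg/L

0.24 ML/d = 0.002778 m³/s.
3.47 µg/L = 0.00347 mg/L.
After complete mixing, C₀ = (0.002778·11 + 0.012·0.00347) / 0.01478 = 2.07 mg/L.
Travel time t = 3.99e+04 m / 0.67 m/s = 5.955e+04 s = 0.6893 d.
C = 2.07·exp(−0.29·0.6893) = 2.07·0.8188 = 1.695 mg/L.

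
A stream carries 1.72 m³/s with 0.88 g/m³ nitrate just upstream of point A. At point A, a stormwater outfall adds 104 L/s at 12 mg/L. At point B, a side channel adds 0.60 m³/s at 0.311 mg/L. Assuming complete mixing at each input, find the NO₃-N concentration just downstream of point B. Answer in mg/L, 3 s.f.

104 L/s = 0.104 m³/s.
After input A: C = (1.72·0.88 + 0.104·12) / 1.824 = 1.514 mg/L.
After input B: C = (1.824·1.514 + 0.6·0.311) / 2.424 = 1.216 mg/L.

1.22 mg/L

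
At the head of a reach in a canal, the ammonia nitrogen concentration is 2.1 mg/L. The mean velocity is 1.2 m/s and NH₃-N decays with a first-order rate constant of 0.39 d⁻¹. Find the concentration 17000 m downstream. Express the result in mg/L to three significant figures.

1.97 mg/L

Travel time t = 17000 m / 1.2 m/s = 1.7e+04/1.2 = 1.417e+04 s = 0.164 d.
First-order decay: C = 2.1·exp(−0.39·0.164) = 2.1·0.9381 = 1.97 mg/L.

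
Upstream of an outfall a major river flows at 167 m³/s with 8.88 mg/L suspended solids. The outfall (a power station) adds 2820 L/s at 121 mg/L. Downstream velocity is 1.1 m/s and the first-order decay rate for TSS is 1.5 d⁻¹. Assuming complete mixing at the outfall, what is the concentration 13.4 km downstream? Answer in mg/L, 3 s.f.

8.69 mg/L

2820 L/s = 2.82 m³/s.
After complete mixing, C₀ = (2.82·121 + 167·8.88) / 169.8 = 10.74 mg/L.
Travel time t = 1.34e+04 m / 1.1 m/s = 1.218e+04 s = 0.141 d.
C = 10.74·exp(−1.5·0.141) = 10.74·0.8094 = 8.694 mg/L.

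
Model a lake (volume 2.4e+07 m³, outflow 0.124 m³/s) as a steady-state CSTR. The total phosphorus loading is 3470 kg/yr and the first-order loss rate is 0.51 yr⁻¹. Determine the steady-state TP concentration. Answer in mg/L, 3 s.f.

Outflow Q = 0.124 m³/s × 3.156e+07 s/yr = 3.913e+06 m³/yr.
Steady-state CSTR mass balance: W = Q·C + k·V·C, so C = W/(Q + kV).
Q + kV = 3.913e+06 + 0.51·2.4e+07 = 1.615e+07 m³/yr.
C = 3470/1.615e+07 = 0.0002148 kg/m³ = 0.2148 mg/L.

0.215 mg/L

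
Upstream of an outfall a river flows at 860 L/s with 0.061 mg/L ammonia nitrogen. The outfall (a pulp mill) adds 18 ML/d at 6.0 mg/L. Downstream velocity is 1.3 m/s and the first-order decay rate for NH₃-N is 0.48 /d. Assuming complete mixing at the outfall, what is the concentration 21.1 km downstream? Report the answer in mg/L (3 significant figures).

18 ML/d = 0.2083 m³/s.
860 L/s = 0.86 m³/s.
After complete mixing, C₀ = (0.2083·6 + 0.86·0.061) / 1.068 = 1.219 mg/L.
Travel time t = 2.11e+04 m / 1.3 m/s = 1.623e+04 s = 0.1879 d.
C = 1.219·exp(−0.48·0.1879) = 1.219·0.9138 = 1.114 mg/L.

1.11 mg/L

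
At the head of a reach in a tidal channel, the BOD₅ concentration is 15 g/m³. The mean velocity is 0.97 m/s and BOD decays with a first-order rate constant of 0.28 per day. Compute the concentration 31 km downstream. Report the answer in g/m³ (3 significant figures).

13.5 g/m³

Travel time t = 31 km / 0.97 m/s = 3.1e+04/0.97 = 3.196e+04 s = 0.3699 d.
First-order decay: C = 15·exp(−0.28·0.3699) = 15·0.9016 = 13.52 g/m³.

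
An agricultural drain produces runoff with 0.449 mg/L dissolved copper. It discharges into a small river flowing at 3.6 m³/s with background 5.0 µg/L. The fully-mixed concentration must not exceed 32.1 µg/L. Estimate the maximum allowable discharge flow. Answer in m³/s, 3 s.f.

0.234 m³/s

5.0 µg/L = 0.005 mg/L.
32.1 µg/L = 0.0321 mg/L.
Mass balance at complete mixing: C_std·(Q_w + Q_r) = Q_w·C_e + Q_r·C_b.
Rearranging, Q_w = Q_r·(C_std − C_b)/(C_e − C_std) = 3.6·(0.0321 − 0.005) / (0.449 − 0.0321) = 0.234 m³/s.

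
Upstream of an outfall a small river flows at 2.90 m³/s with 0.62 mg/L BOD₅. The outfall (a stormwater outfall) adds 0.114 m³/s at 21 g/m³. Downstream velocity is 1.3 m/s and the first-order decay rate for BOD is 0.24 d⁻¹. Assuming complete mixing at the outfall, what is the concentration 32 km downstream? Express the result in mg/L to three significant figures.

After complete mixing, C₀ = (0.114·21 + 2.9·0.62) / 3.014 = 1.391 mg/L.
Travel time t = 3.2e+04 m / 1.3 m/s = 2.462e+04 s = 0.2849 d.
C = 1.391·exp(−0.24·0.2849) = 1.391·0.9339 = 1.299 mg/L.

1.30 mg/L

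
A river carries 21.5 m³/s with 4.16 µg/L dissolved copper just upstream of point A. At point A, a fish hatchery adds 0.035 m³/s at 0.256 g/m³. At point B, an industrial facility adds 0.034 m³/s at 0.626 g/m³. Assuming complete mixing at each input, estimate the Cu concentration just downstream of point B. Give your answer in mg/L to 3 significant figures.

4.16 µg/L = 0.00416 mg/L.
After input A: C = (21.5·0.00416 + 0.035·0.256) / 21.54 = 0.004569 mg/L.
After input B: C = (21.54·0.004569 + 0.034·0.626) / 21.57 = 0.005549 mg/L.

0.00555 mg/L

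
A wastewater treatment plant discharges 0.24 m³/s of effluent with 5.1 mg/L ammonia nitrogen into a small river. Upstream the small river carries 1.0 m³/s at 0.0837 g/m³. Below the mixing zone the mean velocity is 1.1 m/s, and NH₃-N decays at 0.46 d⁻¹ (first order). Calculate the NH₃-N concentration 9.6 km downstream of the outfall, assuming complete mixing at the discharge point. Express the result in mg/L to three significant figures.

After complete mixing, C₀ = (0.24·5.1 + 1·0.0837) / 1.24 = 1.055 mg/L.
Travel time t = 9600 m / 1.1 m/s = 8727 s = 0.101 d.
C = 1.055·exp(−0.46·0.101) = 1.055·0.9546 = 1.007 mg/L.

1.01 mg/L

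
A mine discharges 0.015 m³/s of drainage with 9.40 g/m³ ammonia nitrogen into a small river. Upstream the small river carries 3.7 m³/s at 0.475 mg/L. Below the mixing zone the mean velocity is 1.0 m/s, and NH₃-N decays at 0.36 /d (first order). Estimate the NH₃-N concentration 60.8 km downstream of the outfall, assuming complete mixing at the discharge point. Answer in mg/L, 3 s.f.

After complete mixing, C₀ = (0.015·9.4 + 3.7·0.475) / 3.715 = 0.511 mg/L.
Travel time t = 6.08e+04 m / 1.0 m/s = 6.08e+04 s = 0.7037 d.
C = 0.511·exp(−0.36·0.7037) = 0.511·0.7762 = 0.3967 mg/L.

0.397 mg/L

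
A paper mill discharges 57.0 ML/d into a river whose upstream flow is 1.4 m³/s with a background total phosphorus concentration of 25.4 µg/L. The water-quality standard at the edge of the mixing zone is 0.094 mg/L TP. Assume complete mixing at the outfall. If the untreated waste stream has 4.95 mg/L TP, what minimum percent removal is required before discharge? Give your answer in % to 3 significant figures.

95.2 %

57.0 ML/d = 0.6597 m³/s.
25.4 µg/L = 0.0254 mg/L.
Mass balance: 0.094·2.06 = 0.6597·Cₑ + 1.4·0.0254.
Cₑ = (0.1936 − 0.03556) / 0.6597 = 0.2396 mg/L.
Required removal = 1 − 0.2396/4.95 = 95.16 %.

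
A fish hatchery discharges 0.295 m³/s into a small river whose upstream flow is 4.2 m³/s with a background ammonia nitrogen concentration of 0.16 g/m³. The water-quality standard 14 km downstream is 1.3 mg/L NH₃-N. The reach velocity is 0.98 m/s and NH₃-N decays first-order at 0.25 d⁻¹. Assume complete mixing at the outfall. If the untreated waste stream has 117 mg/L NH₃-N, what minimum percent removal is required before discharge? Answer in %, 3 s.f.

Travel time to the compliance point: t = 1.4e+04/0.98 = 1.429e+04 s = 0.1653 d; decay factor exp(−0.25·0.1653) = 0.9595.
So the concentration just after mixing may be at most 1.3/0.9595 = 1.355 mg/L.
Mass balance: 1.355·4.495 = 0.295·Cₑ + 4.2·0.16.
Cₑ = (6.09 − 0.672) / 0.295 = 18.37 mg/L.
Required removal = 1 − 18.37/117 = 84.3 %.

84.3 %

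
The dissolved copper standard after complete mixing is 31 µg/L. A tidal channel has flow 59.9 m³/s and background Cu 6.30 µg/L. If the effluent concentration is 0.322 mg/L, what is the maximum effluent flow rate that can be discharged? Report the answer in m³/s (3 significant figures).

6.30 µg/L = 0.0063 mg/L.
31 µg/L = 0.031 mg/L.
Mass balance at complete mixing: C_std·(Q_w + Q_r) = Q_w·C_e + Q_r·C_b.
Rearranging, Q_w = Q_r·(C_std − C_b)/(C_e − C_std) = 59.9·(0.031 − 0.0063) / (0.322 − 0.031) = 5.084 m³/s.

5.08 m³/s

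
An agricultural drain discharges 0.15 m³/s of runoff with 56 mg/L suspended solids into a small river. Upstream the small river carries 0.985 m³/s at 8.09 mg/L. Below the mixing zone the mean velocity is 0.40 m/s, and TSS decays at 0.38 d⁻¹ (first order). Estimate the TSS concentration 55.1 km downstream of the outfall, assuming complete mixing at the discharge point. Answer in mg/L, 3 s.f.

After complete mixing, C₀ = (0.15·56 + 0.985·8.09) / 1.135 = 14.42 mg/L.
Travel time t = 5.51e+04 m / 0.40 m/s = 1.378e+05 s = 1.594 d.
C = 14.42·exp(−0.38·1.594) = 14.42·0.5456 = 7.869 mg/L.

7.87 mg/L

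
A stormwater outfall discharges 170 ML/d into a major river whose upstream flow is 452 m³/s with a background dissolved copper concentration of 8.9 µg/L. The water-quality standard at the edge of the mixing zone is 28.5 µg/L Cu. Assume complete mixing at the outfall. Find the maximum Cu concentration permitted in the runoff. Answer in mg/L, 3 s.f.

4.53 mg/L

170 ML/d = 1.968 m³/s.
8.9 µg/L = 0.0089 mg/L.
28.5 µg/L = 0.0285 mg/L.
Mass balance: 0.0285·454 = 1.968·Cₑ + 452·0.0089.
Cₑ = (12.94 − 4.023) / 1.968 = 4.531 mg/L.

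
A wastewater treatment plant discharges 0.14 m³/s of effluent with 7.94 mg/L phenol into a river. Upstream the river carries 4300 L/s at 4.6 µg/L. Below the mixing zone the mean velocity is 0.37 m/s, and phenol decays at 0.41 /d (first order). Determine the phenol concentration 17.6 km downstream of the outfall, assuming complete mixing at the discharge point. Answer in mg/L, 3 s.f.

0.203 mg/L

4300 L/s = 4.3 m³/s.
4.6 µg/L = 0.0046 mg/L.
After complete mixing, C₀ = (0.14·7.94 + 4.3·0.0046) / 4.44 = 0.2548 mg/L.
Travel time t = 1.76e+04 m / 0.37 m/s = 4.757e+04 s = 0.5506 d.
C = 0.2548·exp(−0.41·0.5506) = 0.2548·0.7979 = 0.2033 mg/L.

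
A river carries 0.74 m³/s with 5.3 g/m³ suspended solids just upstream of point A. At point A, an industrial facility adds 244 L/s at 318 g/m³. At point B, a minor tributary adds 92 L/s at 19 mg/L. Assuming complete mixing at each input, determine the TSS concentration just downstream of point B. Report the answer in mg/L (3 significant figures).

244 L/s = 0.244 m³/s.
After input A: C = (0.74·5.3 + 0.244·318) / 0.984 = 82.84 mg/L.
92 L/s = 0.092 m³/s.
After input B: C = (0.984·82.84 + 0.092·19) / 1.076 = 77.38 mg/L.

77.4 mg/L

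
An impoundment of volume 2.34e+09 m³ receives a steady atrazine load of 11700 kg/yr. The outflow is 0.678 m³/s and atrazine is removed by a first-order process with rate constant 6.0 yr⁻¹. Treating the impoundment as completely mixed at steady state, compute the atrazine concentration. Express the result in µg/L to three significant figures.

Outflow Q = 0.678 m³/s × 3.156e+07 s/yr = 2.14e+07 m³/yr.
Steady-state CSTR mass balance: W = Q·C + k·V·C, so C = W/(Q + kV).
Q + kV = 2.14e+07 + 6.0·2.34e+09 = 1.406e+10 m³/yr.
C = 11700/1.406e+10 = 8.321e-07 kg/m³ = 0.0008321 mg/L = 0.8321 µg/L.

0.832 µg/L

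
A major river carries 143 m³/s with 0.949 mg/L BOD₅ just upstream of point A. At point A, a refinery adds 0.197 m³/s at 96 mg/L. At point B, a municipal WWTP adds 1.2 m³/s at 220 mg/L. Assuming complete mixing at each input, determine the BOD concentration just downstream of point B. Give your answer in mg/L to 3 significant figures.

After input A: C = (143·0.949 + 0.197·96) / 143.2 = 1.08 mg/L.
After input B: C = (143.2·1.08 + 1.2·220) / 144.4 = 2.899 mg/L.

2.90 mg/L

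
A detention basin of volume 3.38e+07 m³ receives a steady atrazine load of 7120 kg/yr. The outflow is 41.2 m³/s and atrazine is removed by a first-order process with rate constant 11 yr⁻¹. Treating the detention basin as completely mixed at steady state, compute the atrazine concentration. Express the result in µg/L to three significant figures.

4.26 µg/L

Outflow Q = 41.2 m³/s × 3.156e+07 s/yr = 1.3e+09 m³/yr.
Steady-state CSTR mass balance: W = Q·C + k·V·C, so C = W/(Q + kV).
Q + kV = 1.3e+09 + 11·3.38e+07 = 1.672e+09 m³/yr.
C = 7120/1.672e+09 = 4.258e-06 kg/m³ = 0.004258 mg/L = 4.258 µg/L.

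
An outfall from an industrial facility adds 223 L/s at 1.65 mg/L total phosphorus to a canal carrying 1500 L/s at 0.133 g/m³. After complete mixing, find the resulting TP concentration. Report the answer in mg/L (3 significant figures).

223 L/s = 0.223 m³/s.
1500 L/s = 1.5 m³/s.
Conservation of mass across the mixing zone: C = (0.223·1.65 + 1.5·0.133) / (0.223 + 1.5) = 0.5675/1.723 = 0.3293 mg/L.

0.329 mg/L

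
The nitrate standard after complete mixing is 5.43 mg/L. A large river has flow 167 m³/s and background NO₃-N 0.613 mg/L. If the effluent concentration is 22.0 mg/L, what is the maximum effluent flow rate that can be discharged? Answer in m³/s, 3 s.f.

48.5 m³/s

Mass balance at complete mixing: C_std·(Q_w + Q_r) = Q_w·C_e + Q_r·C_b.
Rearranging, Q_w = Q_r·(C_std − C_b)/(C_e − C_std) = 167·(5.43 − 0.613) / (22 − 5.43) = 48.55 m³/s.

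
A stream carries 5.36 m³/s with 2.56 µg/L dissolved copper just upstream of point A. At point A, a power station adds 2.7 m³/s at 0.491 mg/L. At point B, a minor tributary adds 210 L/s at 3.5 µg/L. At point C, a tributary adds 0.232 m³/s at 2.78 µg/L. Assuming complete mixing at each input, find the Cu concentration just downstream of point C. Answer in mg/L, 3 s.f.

2.56 µg/L = 0.00256 mg/L.
After input A: C = (5.36·0.00256 + 2.7·0.491) / 8.06 = 0.1662 mg/L.
210 L/s = 0.21 m³/s.
3.5 µg/L = 0.0035 mg/L.
After input B: C = (8.06·0.1662 + 0.21·0.0035) / 8.27 = 0.1621 mg/L.
2.78 µg/L = 0.00278 mg/L.
After input C: C = (8.27·0.1621 + 0.232·0.00278) / 8.502 = 0.1577 mg/L.

0.158 mg/L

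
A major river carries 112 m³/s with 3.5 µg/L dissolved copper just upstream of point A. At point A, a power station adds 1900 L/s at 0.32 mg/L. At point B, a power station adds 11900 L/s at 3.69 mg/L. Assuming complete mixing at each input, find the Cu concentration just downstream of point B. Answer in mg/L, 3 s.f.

0.357 mg/L

3.5 µg/L = 0.0035 mg/L.
1900 L/s = 1.9 m³/s.
After input A: C = (112·0.0035 + 1.9·0.32) / 113.9 = 0.00878 mg/L.
11900 L/s = 11.9 m³/s.
After input B: C = (113.9·0.00878 + 11.9·3.69) / 125.8 = 0.357 mg/L.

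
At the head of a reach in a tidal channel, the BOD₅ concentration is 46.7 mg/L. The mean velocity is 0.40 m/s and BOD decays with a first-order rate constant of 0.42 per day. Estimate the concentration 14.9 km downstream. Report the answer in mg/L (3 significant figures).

39.0 mg/L

Travel time t = 14.9 km / 0.40 m/s = 1.49e+04/0.40 = 3.725e+04 s = 0.4311 d.
First-order decay: C = 46.7·exp(−0.42·0.4311) = 46.7·0.8344 = 38.97 mg/L.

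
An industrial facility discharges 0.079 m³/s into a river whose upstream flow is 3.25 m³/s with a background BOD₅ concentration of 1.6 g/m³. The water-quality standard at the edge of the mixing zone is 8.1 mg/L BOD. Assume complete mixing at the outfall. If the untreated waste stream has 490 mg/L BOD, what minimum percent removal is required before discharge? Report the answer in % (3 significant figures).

43.8 %

Mass balance: 8.1·3.329 = 0.079·Cₑ + 3.25·1.6.
Cₑ = (26.96 − 5.2) / 0.079 = 275.5 mg/L.
Required removal = 1 − 275.5/490 = 43.77 %.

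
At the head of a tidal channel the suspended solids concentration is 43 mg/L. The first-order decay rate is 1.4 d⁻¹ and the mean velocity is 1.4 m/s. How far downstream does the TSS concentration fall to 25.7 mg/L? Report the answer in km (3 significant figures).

44.5 km

From C = C₀·e^(−kt), t = ln(C₀/C)/k = ln(43/25.7)/1.4 = 0.5147/1.4 = 0.3676 d.
Distance = v·t = 1.4 m/s × 3.176e+04 s = 4.447e+04 m = 44.47 km.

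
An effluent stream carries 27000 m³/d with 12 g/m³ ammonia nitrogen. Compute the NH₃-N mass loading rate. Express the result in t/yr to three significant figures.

118 t/yr

27000 m³/d = 0.3125 m³/s.
Mass flux = Q·C = 0.3125 m³/s × 12 g/m³ = 3.75 g/s.
= 3.75 g/s × 31.56 = 118.3 t/yr.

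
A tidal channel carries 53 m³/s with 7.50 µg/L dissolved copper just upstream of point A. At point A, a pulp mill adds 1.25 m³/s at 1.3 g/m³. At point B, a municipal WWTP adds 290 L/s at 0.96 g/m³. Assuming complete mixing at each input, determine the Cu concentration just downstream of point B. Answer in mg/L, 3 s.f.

7.50 µg/L = 0.0075 mg/L.
After input A: C = (53·0.0075 + 1.25·1.3) / 54.25 = 0.03728 mg/L.
290 L/s = 0.29 m³/s.
After input B: C = (54.25·0.03728 + 0.29·0.96) / 54.54 = 0.04219 mg/L.

0.0422 mg/L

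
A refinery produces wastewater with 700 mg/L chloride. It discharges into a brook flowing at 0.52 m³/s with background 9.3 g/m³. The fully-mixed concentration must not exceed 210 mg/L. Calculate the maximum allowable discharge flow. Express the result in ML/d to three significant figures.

18.4 ML/d

Mass balance at complete mixing: C_std·(Q_w + Q_r) = Q_w·C_e + Q_r·C_b.
Rearranging, Q_w = Q_r·(C_std − C_b)/(C_e − C_std) = 0.52·(210 − 9.3) / (700 − 210) = 0.213 m³/s.
= 18.4 ML/d.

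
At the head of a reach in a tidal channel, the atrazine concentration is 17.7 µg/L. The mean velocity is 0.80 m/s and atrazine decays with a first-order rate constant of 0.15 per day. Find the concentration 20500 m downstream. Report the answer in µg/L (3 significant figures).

Travel time t = 20500 m / 0.80 m/s = 2.05e+04/0.80 = 2.562e+04 s = 0.2966 d.
First-order decay: C = 17.7·exp(−0.15·0.2966) = 17.7·0.9565 = 16.93 µg/L.

16.9 µg/L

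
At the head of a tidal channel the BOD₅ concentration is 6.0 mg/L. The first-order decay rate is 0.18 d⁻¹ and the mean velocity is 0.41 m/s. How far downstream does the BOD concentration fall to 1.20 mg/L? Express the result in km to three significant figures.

317 km

From C = C₀·e^(−kt), t = ln(C₀/C)/k = ln(6.0/1.20)/0.18 = 1.609/0.18 = 8.941 d.
Distance = v·t = 0.41 m/s × 7.725e+05 s = 3.167e+05 m = 316.7 km.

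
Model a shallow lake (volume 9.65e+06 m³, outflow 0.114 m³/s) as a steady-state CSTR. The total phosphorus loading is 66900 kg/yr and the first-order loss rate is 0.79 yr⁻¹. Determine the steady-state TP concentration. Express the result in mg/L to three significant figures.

Outflow Q = 0.114 m³/s × 3.156e+07 s/yr = 3.598e+06 m³/yr.
Steady-state CSTR mass balance: W = Q·C + k·V·C, so C = W/(Q + kV).
Q + kV = 3.598e+06 + 0.79·9.65e+06 = 1.122e+07 m³/yr.
C = 66900/1.122e+07 = 0.005962 kg/m³ = 5.962 mg/L.

5.96 mg/L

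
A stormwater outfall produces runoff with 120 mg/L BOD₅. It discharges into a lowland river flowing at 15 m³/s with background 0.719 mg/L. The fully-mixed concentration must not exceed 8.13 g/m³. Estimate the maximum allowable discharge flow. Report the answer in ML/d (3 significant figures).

85.9 ML/d

Mass balance at complete mixing: C_std·(Q_w + Q_r) = Q_w·C_e + Q_r·C_b.
Rearranging, Q_w = Q_r·(C_std − C_b)/(C_e − C_std) = 15·(8.13 − 0.719) / (120 − 8.13) = 0.9937 m³/s.
= 85.86 ML/d.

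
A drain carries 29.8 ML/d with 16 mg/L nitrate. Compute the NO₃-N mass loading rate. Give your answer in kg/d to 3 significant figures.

477 kg/d

29.8 ML/d = 0.3449 m³/s.
Mass flux = Q·C = 0.3449 m³/s × 16 g/m³ = 5.519 g/s.
= 5.519 g/s × 86.4 = 476.8 kg/d.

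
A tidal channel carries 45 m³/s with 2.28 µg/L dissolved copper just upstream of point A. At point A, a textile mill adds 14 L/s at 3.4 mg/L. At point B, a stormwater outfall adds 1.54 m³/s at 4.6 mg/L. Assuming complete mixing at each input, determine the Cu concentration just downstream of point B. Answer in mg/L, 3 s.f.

2.28 µg/L = 0.00228 mg/L.
14 L/s = 0.014 m³/s.
After input A: C = (45·0.00228 + 0.014·3.4) / 45.01 = 0.003337 mg/L.
After input B: C = (45.01·0.003337 + 1.54·4.6) / 46.55 = 0.1554 mg/L.

0.155 mg/L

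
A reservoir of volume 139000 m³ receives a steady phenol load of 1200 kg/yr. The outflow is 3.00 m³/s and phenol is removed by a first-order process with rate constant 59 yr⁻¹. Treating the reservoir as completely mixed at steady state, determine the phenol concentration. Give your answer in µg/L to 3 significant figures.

11.7 µg/L

Outflow Q = 3.00 m³/s × 3.156e+07 s/yr = 9.467e+07 m³/yr.
Steady-state CSTR mass balance: W = Q·C + k·V·C, so C = W/(Q + kV).
Q + kV = 9.467e+07 + 59·139000 = 1.029e+08 m³/yr.
C = 1200/1.029e+08 = 1.166e-05 kg/m³ = 0.01166 mg/L = 11.66 µg/L.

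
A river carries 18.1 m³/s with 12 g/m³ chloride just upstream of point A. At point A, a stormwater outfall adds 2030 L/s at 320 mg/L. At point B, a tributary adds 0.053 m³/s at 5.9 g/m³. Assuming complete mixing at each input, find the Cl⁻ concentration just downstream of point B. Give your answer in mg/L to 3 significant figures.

43.0 mg/L

2030 L/s = 2.03 m³/s.
After input A: C = (18.1·12 + 2.03·320) / 20.13 = 43.06 mg/L.
After input B: C = (20.13·43.06 + 0.053·5.9) / 20.18 = 42.96 mg/L.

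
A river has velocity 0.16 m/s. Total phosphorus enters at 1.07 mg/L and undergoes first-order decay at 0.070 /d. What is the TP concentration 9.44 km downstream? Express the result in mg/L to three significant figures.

Travel time t = 9.44 km / 0.16 m/s = 9440/0.16 = 5.9e+04 s = 0.6829 d.
First-order decay: C = 1.07·exp(−0.070·0.6829) = 1.07·0.9533 = 1.02 mg/L.

1.02 mg/L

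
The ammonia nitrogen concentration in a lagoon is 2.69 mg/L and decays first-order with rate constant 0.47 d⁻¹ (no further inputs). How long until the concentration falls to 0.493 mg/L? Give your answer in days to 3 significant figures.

3.61 d

t = ln(C₀/C)/k = ln(2.69/0.493)/0.47 = 1.697/0.47 = 3.61 d.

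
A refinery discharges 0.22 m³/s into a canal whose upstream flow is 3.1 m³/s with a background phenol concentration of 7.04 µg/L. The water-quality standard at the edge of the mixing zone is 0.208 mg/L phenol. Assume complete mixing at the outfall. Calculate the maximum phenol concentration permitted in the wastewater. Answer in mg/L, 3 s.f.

3.04 mg/L

7.04 µg/L = 0.00704 mg/L.
Mass balance: 0.208·3.32 = 0.22·Cₑ + 3.1·0.00704.
Cₑ = (0.6906 − 0.02182) / 0.22 = 3.04 mg/L.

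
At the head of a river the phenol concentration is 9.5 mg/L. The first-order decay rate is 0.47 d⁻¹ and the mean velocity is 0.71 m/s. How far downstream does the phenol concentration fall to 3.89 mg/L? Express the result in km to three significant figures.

From C = C₀·e^(−kt), t = ln(C₀/C)/k = ln(9.5/3.89)/0.47 = 0.8929/0.47 = 1.9 d.
Distance = v·t = 0.71 m/s × 1.641e+05 s = 1.165e+05 m = 116.5 km.

117 km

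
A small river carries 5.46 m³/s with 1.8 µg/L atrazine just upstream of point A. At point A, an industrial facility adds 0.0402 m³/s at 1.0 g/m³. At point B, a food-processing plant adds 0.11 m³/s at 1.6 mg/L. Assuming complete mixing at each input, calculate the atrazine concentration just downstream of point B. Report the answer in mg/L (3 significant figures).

1.8 µg/L = 0.0018 mg/L.
After input A: C = (5.46·0.0018 + 0.0402·1) / 5.5 = 0.009096 mg/L.
After input B: C = (5.5·0.009096 + 0.11·1.6) / 5.61 = 0.04029 mg/L.

0.0403 mg/L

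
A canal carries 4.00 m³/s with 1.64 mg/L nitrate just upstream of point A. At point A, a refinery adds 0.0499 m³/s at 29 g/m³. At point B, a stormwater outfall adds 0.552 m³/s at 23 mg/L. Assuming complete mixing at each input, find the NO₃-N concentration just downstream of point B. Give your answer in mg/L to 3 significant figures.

4.50 mg/L

After input A: C = (4·1.64 + 0.0499·29) / 4.05 = 1.977 mg/L.
After input B: C = (4.05·1.977 + 0.552·23) / 4.602 = 4.499 mg/L.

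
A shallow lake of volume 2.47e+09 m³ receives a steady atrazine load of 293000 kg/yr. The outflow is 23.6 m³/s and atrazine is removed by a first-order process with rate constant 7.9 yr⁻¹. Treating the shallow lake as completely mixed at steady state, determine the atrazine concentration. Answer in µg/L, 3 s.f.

Outflow Q = 23.6 m³/s × 3.156e+07 s/yr = 7.448e+08 m³/yr.
Steady-state CSTR mass balance: W = Q·C + k·V·C, so C = W/(Q + kV).
Q + kV = 7.448e+08 + 7.9·2.47e+09 = 2.026e+10 m³/yr.
C = 293000/2.026e+10 = 1.446e-05 kg/m³ = 0.01446 mg/L = 14.46 µg/L.

14.5 µg/L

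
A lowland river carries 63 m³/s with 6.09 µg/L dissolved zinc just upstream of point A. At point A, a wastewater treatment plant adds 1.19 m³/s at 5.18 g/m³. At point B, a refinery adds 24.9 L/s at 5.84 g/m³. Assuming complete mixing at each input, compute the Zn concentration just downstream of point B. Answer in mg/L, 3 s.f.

6.09 µg/L = 0.00609 mg/L.
After input A: C = (63·0.00609 + 1.19·5.18) / 64.19 = 0.102 mg/L.
24.9 L/s = 0.0249 m³/s.
After input B: C = (64.19·0.102 + 0.0249·5.84) / 64.21 = 0.1042 mg/L.

0.104 mg/L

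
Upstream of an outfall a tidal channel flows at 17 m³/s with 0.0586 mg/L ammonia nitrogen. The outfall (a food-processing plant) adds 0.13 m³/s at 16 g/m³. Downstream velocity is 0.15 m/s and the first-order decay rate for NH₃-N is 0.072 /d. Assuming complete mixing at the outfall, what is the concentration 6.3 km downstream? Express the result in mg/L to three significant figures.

0.173 mg/L

After complete mixing, C₀ = (0.13·16 + 17·0.0586) / 17.13 = 0.1796 mg/L.
Travel time t = 6300 m / 0.15 m/s = 4.2e+04 s = 0.4861 d.
C = 0.1796·exp(−0.072·0.4861) = 0.1796·0.9656 = 0.1734 mg/L.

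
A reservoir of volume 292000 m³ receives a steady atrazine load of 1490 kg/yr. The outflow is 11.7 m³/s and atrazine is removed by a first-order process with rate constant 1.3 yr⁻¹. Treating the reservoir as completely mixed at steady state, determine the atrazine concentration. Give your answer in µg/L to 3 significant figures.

Outflow Q = 11.7 m³/s × 3.156e+07 s/yr = 3.692e+08 m³/yr.
Steady-state CSTR mass balance: W = Q·C + k·V·C, so C = W/(Q + kV).
Q + kV = 3.692e+08 + 1.3·292000 = 3.696e+08 m³/yr.
C = 1490/3.696e+08 = 4.031e-06 kg/m³ = 0.004031 mg/L = 4.031 µg/L.

4.03 µg/L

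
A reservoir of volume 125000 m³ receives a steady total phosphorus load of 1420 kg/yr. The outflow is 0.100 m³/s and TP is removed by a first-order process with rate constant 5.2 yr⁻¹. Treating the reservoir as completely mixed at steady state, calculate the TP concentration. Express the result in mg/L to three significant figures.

0.373 mg/L

Outflow Q = 0.100 m³/s × 3.156e+07 s/yr = 3.156e+06 m³/yr.
Steady-state CSTR mass balance: W = Q·C + k·V·C, so C = W/(Q + kV).
Q + kV = 3.156e+06 + 5.2·125000 = 3.806e+06 m³/yr.
C = 1420/3.806e+06 = 0.0003731 kg/m³ = 0.3731 mg/L.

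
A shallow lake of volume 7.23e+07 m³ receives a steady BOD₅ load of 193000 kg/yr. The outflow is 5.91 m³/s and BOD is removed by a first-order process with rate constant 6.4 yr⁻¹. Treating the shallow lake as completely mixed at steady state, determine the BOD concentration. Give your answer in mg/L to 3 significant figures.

Outflow Q = 5.91 m³/s × 3.156e+07 s/yr = 1.865e+08 m³/yr.
Steady-state CSTR mass balance: W = Q·C + k·V·C, so C = W/(Q + kV).
Q + kV = 1.865e+08 + 6.4·7.23e+07 = 6.492e+08 m³/yr.
C = 193000/6.492e+08 = 0.0002973 kg/m³ = 0.2973 mg/L.

0.297 mg/L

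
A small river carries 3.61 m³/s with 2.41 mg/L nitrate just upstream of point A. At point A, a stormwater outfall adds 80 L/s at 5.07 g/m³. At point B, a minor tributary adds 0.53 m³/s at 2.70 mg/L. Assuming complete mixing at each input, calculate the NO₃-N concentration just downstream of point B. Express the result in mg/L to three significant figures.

2.50 mg/L

80 L/s = 0.08 m³/s.
After input A: C = (3.61·2.41 + 0.08·5.07) / 3.69 = 2.468 mg/L.
After input B: C = (3.69·2.468 + 0.53·2.7) / 4.22 = 2.497 mg/L.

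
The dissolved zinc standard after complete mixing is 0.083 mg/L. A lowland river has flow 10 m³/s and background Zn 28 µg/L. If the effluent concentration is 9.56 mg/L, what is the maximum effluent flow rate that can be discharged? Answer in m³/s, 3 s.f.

28 µg/L = 0.028 mg/L.
Mass balance at complete mixing: C_std·(Q_w + Q_r) = Q_w·C_e + Q_r·C_b.
Rearranging, Q_w = Q_r·(C_std − C_b)/(C_e − C_std) = 10·(0.083 − 0.028) / (9.56 − 0.083) = 0.05804 m³/s.

0.0580 m³/s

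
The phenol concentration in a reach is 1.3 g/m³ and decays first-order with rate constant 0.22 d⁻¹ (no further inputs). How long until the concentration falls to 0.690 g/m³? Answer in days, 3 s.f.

2.88 d

t = ln(C₀/C)/k = ln(1.3/0.690)/0.22 = 0.6334/0.22 = 2.879 d.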